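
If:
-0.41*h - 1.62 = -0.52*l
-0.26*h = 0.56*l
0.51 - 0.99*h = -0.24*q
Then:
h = -2.49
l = 1.15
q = -12.38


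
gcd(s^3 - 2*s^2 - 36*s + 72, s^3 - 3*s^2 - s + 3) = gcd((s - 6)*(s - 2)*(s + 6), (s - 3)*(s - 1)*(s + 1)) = 1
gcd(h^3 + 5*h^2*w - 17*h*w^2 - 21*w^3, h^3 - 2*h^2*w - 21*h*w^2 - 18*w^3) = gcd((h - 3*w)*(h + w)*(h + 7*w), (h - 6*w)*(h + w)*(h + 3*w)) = h + w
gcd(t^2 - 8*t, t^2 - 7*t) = t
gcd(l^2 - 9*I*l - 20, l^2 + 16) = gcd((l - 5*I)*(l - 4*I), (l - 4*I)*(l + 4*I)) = l - 4*I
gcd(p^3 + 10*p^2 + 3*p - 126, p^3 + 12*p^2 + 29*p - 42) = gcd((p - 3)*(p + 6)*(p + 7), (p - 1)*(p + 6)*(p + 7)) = p^2 + 13*p + 42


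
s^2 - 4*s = s*(s - 4)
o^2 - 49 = (o - 7)*(o + 7)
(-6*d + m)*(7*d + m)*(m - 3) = -42*d^2*m + 126*d^2 + d*m^2 - 3*d*m + m^3 - 3*m^2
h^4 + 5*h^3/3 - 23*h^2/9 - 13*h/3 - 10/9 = (h - 5/3)*(h + 1/3)*(h + 1)*(h + 2)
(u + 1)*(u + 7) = u^2 + 8*u + 7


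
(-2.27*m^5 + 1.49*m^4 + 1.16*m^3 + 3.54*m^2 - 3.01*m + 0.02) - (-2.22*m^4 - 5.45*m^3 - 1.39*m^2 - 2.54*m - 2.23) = -2.27*m^5 + 3.71*m^4 + 6.61*m^3 + 4.93*m^2 - 0.47*m + 2.25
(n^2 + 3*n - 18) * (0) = 0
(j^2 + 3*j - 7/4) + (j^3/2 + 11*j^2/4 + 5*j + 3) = j^3/2 + 15*j^2/4 + 8*j + 5/4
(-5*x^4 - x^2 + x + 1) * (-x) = 5*x^5 + x^3 - x^2 - x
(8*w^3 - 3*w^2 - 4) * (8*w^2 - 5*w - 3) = 64*w^5 - 64*w^4 - 9*w^3 - 23*w^2 + 20*w + 12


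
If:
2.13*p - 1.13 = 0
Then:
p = 0.53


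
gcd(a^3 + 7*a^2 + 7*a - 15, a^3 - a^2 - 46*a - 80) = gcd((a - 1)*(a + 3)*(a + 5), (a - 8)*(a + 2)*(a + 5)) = a + 5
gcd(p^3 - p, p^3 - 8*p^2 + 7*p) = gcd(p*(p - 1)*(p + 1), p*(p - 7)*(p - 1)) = p^2 - p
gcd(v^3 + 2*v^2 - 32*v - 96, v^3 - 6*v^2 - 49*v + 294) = v - 6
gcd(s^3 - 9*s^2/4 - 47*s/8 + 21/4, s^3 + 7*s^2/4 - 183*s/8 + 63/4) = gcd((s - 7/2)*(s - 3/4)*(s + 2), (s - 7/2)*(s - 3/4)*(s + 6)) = s^2 - 17*s/4 + 21/8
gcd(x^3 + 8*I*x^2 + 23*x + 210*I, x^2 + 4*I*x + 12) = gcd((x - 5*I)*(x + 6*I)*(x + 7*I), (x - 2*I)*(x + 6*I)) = x + 6*I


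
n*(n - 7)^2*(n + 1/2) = n^4 - 27*n^3/2 + 42*n^2 + 49*n/2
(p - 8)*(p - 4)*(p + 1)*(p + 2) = p^4 - 9*p^3 - 2*p^2 + 72*p + 64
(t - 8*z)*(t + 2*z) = t^2 - 6*t*z - 16*z^2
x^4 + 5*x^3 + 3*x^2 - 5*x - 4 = (x - 1)*(x + 1)^2*(x + 4)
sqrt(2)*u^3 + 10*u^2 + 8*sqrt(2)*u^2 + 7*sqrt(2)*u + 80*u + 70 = (u + 7)*(u + 5*sqrt(2))*(sqrt(2)*u + sqrt(2))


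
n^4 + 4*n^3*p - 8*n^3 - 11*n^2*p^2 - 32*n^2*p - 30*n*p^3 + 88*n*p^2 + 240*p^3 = (n - 8)*(n - 3*p)*(n + 2*p)*(n + 5*p)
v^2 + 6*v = v*(v + 6)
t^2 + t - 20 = (t - 4)*(t + 5)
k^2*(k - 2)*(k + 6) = k^4 + 4*k^3 - 12*k^2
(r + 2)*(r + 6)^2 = r^3 + 14*r^2 + 60*r + 72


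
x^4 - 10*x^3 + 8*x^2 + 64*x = x*(x - 8)*(x - 4)*(x + 2)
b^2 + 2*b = b*(b + 2)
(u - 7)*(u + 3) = u^2 - 4*u - 21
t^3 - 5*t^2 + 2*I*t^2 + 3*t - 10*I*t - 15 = (t - 5)*(t - I)*(t + 3*I)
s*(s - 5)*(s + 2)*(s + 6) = s^4 + 3*s^3 - 28*s^2 - 60*s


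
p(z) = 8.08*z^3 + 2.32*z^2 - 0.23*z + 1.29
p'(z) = 24.24*z^2 + 4.64*z - 0.23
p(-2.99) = -193.27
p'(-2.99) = 202.60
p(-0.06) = 1.31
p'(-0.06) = -0.42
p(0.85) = 7.73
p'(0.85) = 21.23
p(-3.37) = -280.83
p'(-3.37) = 259.42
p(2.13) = 89.41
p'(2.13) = 119.63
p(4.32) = 695.02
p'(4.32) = 472.19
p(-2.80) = -157.25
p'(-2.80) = 176.82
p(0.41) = 2.14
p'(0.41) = 5.75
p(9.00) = 6077.46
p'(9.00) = 2004.97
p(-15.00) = -26743.26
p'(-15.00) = 5384.17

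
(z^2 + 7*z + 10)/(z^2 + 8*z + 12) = (z + 5)/(z + 6)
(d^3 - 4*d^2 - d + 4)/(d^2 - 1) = d - 4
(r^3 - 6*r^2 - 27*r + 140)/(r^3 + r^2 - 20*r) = (r - 7)/r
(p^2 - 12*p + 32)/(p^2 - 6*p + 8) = (p - 8)/(p - 2)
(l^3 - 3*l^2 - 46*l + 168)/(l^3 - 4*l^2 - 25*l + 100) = (l^2 + l - 42)/(l^2 - 25)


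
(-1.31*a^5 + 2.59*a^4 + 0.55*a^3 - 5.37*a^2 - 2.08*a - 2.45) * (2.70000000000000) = -3.537*a^5 + 6.993*a^4 + 1.485*a^3 - 14.499*a^2 - 5.616*a - 6.615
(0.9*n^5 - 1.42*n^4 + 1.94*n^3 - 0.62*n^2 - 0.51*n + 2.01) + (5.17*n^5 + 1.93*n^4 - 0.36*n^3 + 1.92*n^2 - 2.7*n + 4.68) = 6.07*n^5 + 0.51*n^4 + 1.58*n^3 + 1.3*n^2 - 3.21*n + 6.69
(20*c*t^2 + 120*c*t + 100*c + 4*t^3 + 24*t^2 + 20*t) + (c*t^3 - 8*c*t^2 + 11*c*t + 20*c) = c*t^3 + 12*c*t^2 + 131*c*t + 120*c + 4*t^3 + 24*t^2 + 20*t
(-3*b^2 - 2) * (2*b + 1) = -6*b^3 - 3*b^2 - 4*b - 2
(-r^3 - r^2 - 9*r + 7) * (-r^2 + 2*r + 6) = r^5 - r^4 + r^3 - 31*r^2 - 40*r + 42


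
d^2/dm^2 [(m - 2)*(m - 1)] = 2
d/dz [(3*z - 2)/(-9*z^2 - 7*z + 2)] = (27*z^2 - 36*z - 8)/(81*z^4 + 126*z^3 + 13*z^2 - 28*z + 4)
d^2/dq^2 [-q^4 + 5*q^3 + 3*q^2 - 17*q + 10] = -12*q^2 + 30*q + 6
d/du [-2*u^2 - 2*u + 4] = -4*u - 2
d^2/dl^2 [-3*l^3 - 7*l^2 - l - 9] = -18*l - 14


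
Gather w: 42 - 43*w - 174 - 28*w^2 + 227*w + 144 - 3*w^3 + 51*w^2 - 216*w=-3*w^3 + 23*w^2 - 32*w + 12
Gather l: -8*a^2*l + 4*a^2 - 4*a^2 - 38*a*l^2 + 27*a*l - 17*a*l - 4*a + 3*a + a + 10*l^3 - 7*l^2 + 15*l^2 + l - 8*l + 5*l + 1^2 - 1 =10*l^3 + l^2*(8 - 38*a) + l*(-8*a^2 + 10*a - 2)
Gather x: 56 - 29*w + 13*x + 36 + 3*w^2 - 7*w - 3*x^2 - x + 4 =3*w^2 - 36*w - 3*x^2 + 12*x + 96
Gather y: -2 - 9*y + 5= 3 - 9*y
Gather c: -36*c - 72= -36*c - 72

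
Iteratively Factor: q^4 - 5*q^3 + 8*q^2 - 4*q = (q - 2)*(q^3 - 3*q^2 + 2*q) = (q - 2)^2*(q^2 - q) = q*(q - 2)^2*(q - 1)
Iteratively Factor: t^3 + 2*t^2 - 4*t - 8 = (t + 2)*(t^2 - 4) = (t - 2)*(t + 2)*(t + 2)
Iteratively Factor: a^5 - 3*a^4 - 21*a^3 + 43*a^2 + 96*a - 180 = (a - 2)*(a^4 - a^3 - 23*a^2 - 3*a + 90) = (a - 2)*(a + 3)*(a^3 - 4*a^2 - 11*a + 30) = (a - 2)*(a + 3)^2*(a^2 - 7*a + 10) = (a - 2)^2*(a + 3)^2*(a - 5)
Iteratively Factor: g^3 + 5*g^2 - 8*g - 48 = (g - 3)*(g^2 + 8*g + 16) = (g - 3)*(g + 4)*(g + 4)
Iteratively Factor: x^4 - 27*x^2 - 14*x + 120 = (x - 2)*(x^3 + 2*x^2 - 23*x - 60) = (x - 2)*(x + 3)*(x^2 - x - 20) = (x - 5)*(x - 2)*(x + 3)*(x + 4)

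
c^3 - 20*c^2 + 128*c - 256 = (c - 8)^2*(c - 4)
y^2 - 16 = (y - 4)*(y + 4)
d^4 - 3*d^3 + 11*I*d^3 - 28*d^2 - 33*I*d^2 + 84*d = d*(d - 3)*(d + 4*I)*(d + 7*I)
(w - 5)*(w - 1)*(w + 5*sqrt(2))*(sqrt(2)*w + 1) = sqrt(2)*w^4 - 6*sqrt(2)*w^3 + 11*w^3 - 66*w^2 + 10*sqrt(2)*w^2 - 30*sqrt(2)*w + 55*w + 25*sqrt(2)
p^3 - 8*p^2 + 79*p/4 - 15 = (p - 4)*(p - 5/2)*(p - 3/2)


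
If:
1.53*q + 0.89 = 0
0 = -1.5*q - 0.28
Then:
No Solution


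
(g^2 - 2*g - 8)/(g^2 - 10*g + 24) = (g + 2)/(g - 6)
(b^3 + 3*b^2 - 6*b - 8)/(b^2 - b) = (b^3 + 3*b^2 - 6*b - 8)/(b*(b - 1))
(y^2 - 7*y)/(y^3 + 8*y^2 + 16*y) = (y - 7)/(y^2 + 8*y + 16)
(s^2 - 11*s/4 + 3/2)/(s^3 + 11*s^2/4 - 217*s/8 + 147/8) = 2*(s - 2)/(2*s^2 + 7*s - 49)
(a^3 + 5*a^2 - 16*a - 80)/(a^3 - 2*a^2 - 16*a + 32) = (a + 5)/(a - 2)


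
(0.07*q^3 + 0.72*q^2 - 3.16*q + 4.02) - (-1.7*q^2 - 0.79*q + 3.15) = 0.07*q^3 + 2.42*q^2 - 2.37*q + 0.87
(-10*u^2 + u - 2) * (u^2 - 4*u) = -10*u^4 + 41*u^3 - 6*u^2 + 8*u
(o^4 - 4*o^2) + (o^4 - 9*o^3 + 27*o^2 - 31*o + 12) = 2*o^4 - 9*o^3 + 23*o^2 - 31*o + 12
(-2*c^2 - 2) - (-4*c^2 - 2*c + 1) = 2*c^2 + 2*c - 3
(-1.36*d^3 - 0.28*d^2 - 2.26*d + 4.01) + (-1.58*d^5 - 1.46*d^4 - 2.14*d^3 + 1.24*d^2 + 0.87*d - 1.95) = -1.58*d^5 - 1.46*d^4 - 3.5*d^3 + 0.96*d^2 - 1.39*d + 2.06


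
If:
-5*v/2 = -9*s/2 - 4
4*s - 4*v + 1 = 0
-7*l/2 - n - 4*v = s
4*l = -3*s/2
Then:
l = 81/128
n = 1337/256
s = -27/16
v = -23/16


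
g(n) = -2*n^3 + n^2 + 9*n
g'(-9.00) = -495.00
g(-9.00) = 1458.00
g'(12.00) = -831.00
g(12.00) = -3204.00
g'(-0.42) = 7.10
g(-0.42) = -3.46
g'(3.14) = -43.88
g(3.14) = -23.80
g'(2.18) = -15.15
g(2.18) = 3.65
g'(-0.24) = 8.17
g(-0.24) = -2.07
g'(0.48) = 8.58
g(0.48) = 4.33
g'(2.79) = -32.12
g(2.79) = -10.54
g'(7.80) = -340.44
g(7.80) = -818.06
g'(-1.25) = -2.88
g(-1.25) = -5.78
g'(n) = -6*n^2 + 2*n + 9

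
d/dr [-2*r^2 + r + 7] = 1 - 4*r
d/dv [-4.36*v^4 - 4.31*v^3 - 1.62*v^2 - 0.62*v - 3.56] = -17.44*v^3 - 12.93*v^2 - 3.24*v - 0.62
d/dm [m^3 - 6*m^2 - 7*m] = 3*m^2 - 12*m - 7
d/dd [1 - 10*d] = -10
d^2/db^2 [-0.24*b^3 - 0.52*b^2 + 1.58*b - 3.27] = -1.44*b - 1.04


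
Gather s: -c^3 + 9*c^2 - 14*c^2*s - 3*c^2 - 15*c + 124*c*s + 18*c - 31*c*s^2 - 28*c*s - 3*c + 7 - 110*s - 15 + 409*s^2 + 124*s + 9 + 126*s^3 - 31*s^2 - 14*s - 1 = -c^3 + 6*c^2 + 126*s^3 + s^2*(378 - 31*c) + s*(-14*c^2 + 96*c)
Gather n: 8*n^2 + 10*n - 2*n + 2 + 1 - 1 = 8*n^2 + 8*n + 2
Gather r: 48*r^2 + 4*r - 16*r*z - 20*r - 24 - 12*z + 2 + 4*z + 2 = 48*r^2 + r*(-16*z - 16) - 8*z - 20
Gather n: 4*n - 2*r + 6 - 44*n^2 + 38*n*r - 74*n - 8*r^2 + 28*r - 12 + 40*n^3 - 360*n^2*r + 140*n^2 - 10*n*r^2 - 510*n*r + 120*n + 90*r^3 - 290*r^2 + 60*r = 40*n^3 + n^2*(96 - 360*r) + n*(-10*r^2 - 472*r + 50) + 90*r^3 - 298*r^2 + 86*r - 6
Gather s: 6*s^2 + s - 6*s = 6*s^2 - 5*s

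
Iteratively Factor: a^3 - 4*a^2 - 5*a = (a - 5)*(a^2 + a) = a*(a - 5)*(a + 1)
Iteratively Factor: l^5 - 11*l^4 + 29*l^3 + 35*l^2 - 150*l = (l - 5)*(l^4 - 6*l^3 - l^2 + 30*l) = (l - 5)*(l + 2)*(l^3 - 8*l^2 + 15*l) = l*(l - 5)*(l + 2)*(l^2 - 8*l + 15) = l*(l - 5)^2*(l + 2)*(l - 3)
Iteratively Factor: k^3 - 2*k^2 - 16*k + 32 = (k - 2)*(k^2 - 16) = (k - 2)*(k + 4)*(k - 4)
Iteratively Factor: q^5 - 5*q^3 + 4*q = (q - 1)*(q^4 + q^3 - 4*q^2 - 4*q) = q*(q - 1)*(q^3 + q^2 - 4*q - 4) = q*(q - 2)*(q - 1)*(q^2 + 3*q + 2) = q*(q - 2)*(q - 1)*(q + 2)*(q + 1)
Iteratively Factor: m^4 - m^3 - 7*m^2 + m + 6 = (m + 1)*(m^3 - 2*m^2 - 5*m + 6) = (m - 3)*(m + 1)*(m^2 + m - 2) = (m - 3)*(m + 1)*(m + 2)*(m - 1)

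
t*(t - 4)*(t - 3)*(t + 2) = t^4 - 5*t^3 - 2*t^2 + 24*t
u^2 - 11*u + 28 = (u - 7)*(u - 4)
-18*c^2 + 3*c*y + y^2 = (-3*c + y)*(6*c + y)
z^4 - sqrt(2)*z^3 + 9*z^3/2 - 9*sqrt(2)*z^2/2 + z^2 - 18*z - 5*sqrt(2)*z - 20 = (z + 2)*(z + 5/2)*(z - 2*sqrt(2))*(z + sqrt(2))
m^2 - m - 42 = (m - 7)*(m + 6)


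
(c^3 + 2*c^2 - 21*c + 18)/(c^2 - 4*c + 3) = c + 6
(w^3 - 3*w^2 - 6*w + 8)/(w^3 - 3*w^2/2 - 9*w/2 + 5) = 2*(w - 4)/(2*w - 5)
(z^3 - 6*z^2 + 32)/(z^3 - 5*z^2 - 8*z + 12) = (z^2 - 8*z + 16)/(z^2 - 7*z + 6)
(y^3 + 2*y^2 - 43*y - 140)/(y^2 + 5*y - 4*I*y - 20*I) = (y^2 - 3*y - 28)/(y - 4*I)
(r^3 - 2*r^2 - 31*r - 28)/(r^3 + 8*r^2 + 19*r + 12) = (r - 7)/(r + 3)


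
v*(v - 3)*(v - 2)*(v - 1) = v^4 - 6*v^3 + 11*v^2 - 6*v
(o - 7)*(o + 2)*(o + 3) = o^3 - 2*o^2 - 29*o - 42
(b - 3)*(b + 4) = b^2 + b - 12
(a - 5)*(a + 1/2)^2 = a^3 - 4*a^2 - 19*a/4 - 5/4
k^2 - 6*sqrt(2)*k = k*(k - 6*sqrt(2))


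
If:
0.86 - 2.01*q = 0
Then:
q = 0.43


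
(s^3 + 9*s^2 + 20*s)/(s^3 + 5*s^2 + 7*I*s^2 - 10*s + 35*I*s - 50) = s*(s + 4)/(s^2 + 7*I*s - 10)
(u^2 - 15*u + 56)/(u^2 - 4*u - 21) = (u - 8)/(u + 3)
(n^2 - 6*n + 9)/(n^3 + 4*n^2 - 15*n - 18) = (n - 3)/(n^2 + 7*n + 6)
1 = 1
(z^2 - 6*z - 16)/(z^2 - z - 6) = (z - 8)/(z - 3)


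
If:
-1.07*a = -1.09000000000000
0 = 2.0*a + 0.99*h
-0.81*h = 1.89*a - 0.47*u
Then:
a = 1.02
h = -2.06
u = 0.55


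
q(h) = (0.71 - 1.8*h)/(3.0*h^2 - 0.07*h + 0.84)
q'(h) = (0.07 - 6.0*h)*(0.71 - 1.8*h)/(3.0*h^2 - 0.07*h + 0.84)^2 - 1.8/(3.0*h^2 - 0.07*h + 0.84)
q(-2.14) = 0.31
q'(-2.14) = 0.15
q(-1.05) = 0.62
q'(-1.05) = 0.50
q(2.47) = -0.20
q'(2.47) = 0.06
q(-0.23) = 1.11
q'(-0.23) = -0.19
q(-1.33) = 0.50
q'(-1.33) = 0.35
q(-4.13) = 0.16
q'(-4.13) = 0.04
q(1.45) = -0.27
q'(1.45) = 0.07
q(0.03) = 0.78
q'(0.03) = -2.24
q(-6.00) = 0.11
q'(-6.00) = 0.02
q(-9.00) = 0.07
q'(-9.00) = 0.01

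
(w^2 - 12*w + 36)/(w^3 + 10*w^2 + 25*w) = (w^2 - 12*w + 36)/(w*(w^2 + 10*w + 25))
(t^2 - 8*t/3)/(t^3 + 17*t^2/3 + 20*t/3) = (3*t - 8)/(3*t^2 + 17*t + 20)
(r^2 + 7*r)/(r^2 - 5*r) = (r + 7)/(r - 5)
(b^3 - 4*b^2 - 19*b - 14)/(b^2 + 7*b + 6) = (b^2 - 5*b - 14)/(b + 6)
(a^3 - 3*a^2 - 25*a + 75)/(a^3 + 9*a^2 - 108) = (a^2 - 25)/(a^2 + 12*a + 36)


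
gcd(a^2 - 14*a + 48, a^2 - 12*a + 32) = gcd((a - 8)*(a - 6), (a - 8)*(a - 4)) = a - 8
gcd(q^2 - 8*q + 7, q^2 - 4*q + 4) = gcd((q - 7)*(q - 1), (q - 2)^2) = 1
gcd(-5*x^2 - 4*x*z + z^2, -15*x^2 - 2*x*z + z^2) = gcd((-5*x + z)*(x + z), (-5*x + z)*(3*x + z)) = 5*x - z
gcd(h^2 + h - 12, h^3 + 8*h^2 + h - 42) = 1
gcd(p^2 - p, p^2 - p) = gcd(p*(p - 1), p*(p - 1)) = p^2 - p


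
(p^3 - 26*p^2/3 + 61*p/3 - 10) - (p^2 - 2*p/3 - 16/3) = p^3 - 29*p^2/3 + 21*p - 14/3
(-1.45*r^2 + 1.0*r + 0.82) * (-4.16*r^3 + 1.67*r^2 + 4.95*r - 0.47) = 6.032*r^5 - 6.5815*r^4 - 8.9187*r^3 + 7.0009*r^2 + 3.589*r - 0.3854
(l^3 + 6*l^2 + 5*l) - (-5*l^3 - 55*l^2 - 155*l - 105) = 6*l^3 + 61*l^2 + 160*l + 105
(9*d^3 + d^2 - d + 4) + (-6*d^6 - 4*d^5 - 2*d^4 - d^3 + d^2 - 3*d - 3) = -6*d^6 - 4*d^5 - 2*d^4 + 8*d^3 + 2*d^2 - 4*d + 1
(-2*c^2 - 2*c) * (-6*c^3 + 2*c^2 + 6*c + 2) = 12*c^5 + 8*c^4 - 16*c^3 - 16*c^2 - 4*c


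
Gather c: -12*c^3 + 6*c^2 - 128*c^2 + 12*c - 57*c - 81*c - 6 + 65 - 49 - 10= -12*c^3 - 122*c^2 - 126*c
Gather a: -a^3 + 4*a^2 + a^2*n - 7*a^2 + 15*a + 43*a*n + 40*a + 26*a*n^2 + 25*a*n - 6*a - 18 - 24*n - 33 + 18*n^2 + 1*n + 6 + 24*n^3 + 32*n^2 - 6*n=-a^3 + a^2*(n - 3) + a*(26*n^2 + 68*n + 49) + 24*n^3 + 50*n^2 - 29*n - 45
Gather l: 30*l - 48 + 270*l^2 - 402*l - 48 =270*l^2 - 372*l - 96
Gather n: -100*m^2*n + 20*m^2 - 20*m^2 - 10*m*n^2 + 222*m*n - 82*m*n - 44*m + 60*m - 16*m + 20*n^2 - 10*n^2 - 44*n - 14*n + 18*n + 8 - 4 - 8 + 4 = n^2*(10 - 10*m) + n*(-100*m^2 + 140*m - 40)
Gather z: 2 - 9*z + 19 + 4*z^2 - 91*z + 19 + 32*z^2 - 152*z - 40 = 36*z^2 - 252*z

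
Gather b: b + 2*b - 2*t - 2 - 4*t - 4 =3*b - 6*t - 6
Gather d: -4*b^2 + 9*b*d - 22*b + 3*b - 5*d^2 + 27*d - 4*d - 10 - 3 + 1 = -4*b^2 - 19*b - 5*d^2 + d*(9*b + 23) - 12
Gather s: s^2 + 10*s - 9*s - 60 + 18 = s^2 + s - 42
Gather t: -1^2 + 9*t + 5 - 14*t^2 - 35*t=-14*t^2 - 26*t + 4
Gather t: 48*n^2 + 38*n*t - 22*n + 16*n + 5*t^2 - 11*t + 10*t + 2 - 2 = 48*n^2 - 6*n + 5*t^2 + t*(38*n - 1)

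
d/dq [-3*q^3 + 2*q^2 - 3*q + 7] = -9*q^2 + 4*q - 3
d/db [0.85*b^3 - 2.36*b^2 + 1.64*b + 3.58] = 2.55*b^2 - 4.72*b + 1.64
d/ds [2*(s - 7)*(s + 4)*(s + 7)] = 6*s^2 + 16*s - 98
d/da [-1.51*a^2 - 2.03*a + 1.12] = -3.02*a - 2.03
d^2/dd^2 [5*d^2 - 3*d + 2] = 10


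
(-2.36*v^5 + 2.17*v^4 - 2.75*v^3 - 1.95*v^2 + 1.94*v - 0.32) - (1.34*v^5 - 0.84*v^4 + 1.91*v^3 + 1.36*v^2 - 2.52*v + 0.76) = -3.7*v^5 + 3.01*v^4 - 4.66*v^3 - 3.31*v^2 + 4.46*v - 1.08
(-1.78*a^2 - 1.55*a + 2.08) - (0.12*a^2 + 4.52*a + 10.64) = -1.9*a^2 - 6.07*a - 8.56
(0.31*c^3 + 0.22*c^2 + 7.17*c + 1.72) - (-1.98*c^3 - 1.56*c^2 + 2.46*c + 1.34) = 2.29*c^3 + 1.78*c^2 + 4.71*c + 0.38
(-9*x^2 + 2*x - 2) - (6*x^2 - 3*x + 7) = -15*x^2 + 5*x - 9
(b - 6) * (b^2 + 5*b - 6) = b^3 - b^2 - 36*b + 36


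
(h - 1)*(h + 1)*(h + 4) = h^3 + 4*h^2 - h - 4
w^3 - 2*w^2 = w^2*(w - 2)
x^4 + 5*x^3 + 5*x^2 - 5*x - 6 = (x - 1)*(x + 1)*(x + 2)*(x + 3)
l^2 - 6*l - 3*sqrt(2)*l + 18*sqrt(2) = (l - 6)*(l - 3*sqrt(2))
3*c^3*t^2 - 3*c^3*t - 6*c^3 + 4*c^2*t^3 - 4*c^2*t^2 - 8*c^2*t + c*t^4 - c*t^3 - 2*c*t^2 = (c + t)*(3*c + t)*(t - 2)*(c*t + c)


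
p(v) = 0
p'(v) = 0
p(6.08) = 0.00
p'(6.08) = 0.00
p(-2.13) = 0.00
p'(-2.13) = 0.00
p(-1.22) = 0.00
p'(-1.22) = 0.00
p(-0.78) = 0.00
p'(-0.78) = 0.00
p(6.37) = 0.00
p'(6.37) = 0.00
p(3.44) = 0.00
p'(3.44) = 0.00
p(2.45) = 0.00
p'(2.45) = 0.00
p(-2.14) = 0.00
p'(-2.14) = 0.00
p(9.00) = 0.00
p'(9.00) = 0.00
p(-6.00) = 0.00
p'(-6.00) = 0.00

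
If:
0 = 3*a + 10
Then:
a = -10/3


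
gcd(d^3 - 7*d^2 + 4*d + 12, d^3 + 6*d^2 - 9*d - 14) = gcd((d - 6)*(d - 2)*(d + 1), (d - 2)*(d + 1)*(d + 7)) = d^2 - d - 2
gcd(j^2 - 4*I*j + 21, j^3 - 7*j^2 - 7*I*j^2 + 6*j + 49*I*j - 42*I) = j - 7*I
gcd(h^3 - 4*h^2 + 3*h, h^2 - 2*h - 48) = 1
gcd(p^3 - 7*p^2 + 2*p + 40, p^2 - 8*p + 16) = p - 4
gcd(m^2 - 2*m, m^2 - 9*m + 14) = m - 2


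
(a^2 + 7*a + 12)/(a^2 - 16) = (a + 3)/(a - 4)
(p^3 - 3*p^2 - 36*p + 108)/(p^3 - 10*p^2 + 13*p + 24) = (p^2 - 36)/(p^2 - 7*p - 8)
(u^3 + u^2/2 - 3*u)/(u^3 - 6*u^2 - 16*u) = (u - 3/2)/(u - 8)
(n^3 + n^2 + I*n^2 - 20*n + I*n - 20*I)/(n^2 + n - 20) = n + I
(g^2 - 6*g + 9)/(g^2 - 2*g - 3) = (g - 3)/(g + 1)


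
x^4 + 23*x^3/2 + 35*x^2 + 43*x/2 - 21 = (x - 1/2)*(x + 2)*(x + 3)*(x + 7)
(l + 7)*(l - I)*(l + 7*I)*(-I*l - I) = -I*l^4 + 6*l^3 - 8*I*l^3 + 48*l^2 - 14*I*l^2 + 42*l - 56*I*l - 49*I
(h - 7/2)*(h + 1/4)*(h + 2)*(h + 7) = h^4 + 23*h^3/4 - 129*h^2/8 - 427*h/8 - 49/4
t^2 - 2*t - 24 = (t - 6)*(t + 4)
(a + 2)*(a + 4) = a^2 + 6*a + 8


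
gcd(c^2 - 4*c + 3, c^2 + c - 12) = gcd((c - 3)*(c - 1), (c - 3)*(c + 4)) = c - 3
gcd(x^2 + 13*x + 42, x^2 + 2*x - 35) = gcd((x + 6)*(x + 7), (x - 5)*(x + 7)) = x + 7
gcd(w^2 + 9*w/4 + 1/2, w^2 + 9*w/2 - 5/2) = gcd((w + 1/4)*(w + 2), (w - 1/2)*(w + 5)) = 1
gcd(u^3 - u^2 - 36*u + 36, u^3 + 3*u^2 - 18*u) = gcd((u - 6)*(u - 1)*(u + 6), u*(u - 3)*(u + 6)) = u + 6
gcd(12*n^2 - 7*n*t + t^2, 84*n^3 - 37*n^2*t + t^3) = 12*n^2 - 7*n*t + t^2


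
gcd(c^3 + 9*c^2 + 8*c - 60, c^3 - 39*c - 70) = c + 5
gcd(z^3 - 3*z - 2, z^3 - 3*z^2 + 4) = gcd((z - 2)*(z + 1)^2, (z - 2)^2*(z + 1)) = z^2 - z - 2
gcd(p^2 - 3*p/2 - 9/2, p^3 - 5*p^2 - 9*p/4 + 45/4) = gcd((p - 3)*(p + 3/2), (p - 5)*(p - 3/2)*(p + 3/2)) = p + 3/2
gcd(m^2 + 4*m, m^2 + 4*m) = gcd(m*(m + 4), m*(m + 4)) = m^2 + 4*m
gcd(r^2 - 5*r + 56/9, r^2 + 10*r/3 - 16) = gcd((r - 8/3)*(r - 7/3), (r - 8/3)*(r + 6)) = r - 8/3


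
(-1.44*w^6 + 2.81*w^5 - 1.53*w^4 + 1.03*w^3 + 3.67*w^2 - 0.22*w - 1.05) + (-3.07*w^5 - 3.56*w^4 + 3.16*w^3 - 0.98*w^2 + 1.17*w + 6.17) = -1.44*w^6 - 0.26*w^5 - 5.09*w^4 + 4.19*w^3 + 2.69*w^2 + 0.95*w + 5.12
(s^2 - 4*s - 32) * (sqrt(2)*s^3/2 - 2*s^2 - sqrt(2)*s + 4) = sqrt(2)*s^5/2 - 2*sqrt(2)*s^4 - 2*s^4 - 17*sqrt(2)*s^3 + 8*s^3 + 4*sqrt(2)*s^2 + 68*s^2 - 16*s + 32*sqrt(2)*s - 128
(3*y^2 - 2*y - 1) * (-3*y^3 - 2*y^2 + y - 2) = -9*y^5 + 10*y^3 - 6*y^2 + 3*y + 2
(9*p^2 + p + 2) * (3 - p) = -9*p^3 + 26*p^2 + p + 6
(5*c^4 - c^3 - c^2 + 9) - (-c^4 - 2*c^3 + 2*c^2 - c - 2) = 6*c^4 + c^3 - 3*c^2 + c + 11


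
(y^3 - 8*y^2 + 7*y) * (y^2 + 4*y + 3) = y^5 - 4*y^4 - 22*y^3 + 4*y^2 + 21*y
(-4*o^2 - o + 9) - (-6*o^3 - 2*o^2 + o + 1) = 6*o^3 - 2*o^2 - 2*o + 8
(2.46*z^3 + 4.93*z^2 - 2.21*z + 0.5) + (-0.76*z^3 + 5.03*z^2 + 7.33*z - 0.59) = 1.7*z^3 + 9.96*z^2 + 5.12*z - 0.09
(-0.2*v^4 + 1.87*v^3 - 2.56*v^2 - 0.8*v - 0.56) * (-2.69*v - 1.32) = 0.538*v^5 - 4.7663*v^4 + 4.418*v^3 + 5.5312*v^2 + 2.5624*v + 0.7392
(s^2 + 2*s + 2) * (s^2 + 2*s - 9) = s^4 + 4*s^3 - 3*s^2 - 14*s - 18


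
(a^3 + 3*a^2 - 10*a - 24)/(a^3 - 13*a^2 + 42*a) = (a^3 + 3*a^2 - 10*a - 24)/(a*(a^2 - 13*a + 42))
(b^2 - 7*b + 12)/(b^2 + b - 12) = (b - 4)/(b + 4)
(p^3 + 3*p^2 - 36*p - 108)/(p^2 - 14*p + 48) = (p^2 + 9*p + 18)/(p - 8)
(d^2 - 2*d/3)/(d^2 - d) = (d - 2/3)/(d - 1)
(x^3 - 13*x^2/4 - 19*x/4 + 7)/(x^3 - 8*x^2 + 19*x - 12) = (x + 7/4)/(x - 3)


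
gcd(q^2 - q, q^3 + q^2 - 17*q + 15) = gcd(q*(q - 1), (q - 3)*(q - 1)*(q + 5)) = q - 1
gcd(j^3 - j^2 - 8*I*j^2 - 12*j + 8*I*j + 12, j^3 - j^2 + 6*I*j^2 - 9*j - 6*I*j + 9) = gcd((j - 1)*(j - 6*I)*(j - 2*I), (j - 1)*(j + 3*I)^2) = j - 1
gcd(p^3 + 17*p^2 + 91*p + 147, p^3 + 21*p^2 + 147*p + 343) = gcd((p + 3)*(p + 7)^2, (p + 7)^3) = p^2 + 14*p + 49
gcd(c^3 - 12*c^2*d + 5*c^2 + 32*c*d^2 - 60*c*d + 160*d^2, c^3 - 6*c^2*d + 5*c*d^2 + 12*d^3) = c - 4*d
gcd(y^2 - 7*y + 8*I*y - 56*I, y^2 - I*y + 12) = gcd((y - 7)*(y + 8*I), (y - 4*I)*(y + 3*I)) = 1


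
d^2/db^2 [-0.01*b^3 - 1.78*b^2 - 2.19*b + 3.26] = -0.06*b - 3.56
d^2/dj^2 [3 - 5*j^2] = -10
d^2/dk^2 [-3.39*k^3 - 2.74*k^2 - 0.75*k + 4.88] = -20.34*k - 5.48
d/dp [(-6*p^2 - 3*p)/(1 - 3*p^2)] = 3*(-3*p^2 - 4*p - 1)/(9*p^4 - 6*p^2 + 1)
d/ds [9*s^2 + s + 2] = 18*s + 1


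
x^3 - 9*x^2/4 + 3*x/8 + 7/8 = (x - 7/4)*(x - 1)*(x + 1/2)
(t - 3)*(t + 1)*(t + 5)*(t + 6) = t^4 + 9*t^3 + 5*t^2 - 93*t - 90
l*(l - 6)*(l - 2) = l^3 - 8*l^2 + 12*l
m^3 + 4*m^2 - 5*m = m*(m - 1)*(m + 5)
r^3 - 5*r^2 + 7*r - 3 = (r - 3)*(r - 1)^2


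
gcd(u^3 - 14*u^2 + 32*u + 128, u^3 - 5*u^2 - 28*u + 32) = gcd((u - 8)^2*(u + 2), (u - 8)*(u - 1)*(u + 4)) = u - 8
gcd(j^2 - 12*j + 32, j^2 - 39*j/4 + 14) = j - 8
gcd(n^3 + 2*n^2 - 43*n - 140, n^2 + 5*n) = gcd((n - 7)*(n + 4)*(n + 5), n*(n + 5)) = n + 5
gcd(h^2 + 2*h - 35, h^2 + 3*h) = 1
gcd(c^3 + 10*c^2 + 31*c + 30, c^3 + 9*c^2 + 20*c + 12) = c + 2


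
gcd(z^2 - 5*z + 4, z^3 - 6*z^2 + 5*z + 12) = z - 4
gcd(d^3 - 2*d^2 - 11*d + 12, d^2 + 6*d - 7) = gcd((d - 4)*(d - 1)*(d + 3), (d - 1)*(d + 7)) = d - 1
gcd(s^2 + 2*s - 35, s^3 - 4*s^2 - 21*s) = 1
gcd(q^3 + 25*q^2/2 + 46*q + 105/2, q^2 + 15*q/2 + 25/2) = q + 5/2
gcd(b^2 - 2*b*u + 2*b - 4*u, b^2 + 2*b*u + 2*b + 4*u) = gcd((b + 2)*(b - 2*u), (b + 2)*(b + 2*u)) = b + 2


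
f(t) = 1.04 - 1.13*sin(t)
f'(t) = -1.13*cos(t)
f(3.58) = 1.52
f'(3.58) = 1.02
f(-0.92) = 1.94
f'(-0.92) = -0.68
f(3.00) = 0.88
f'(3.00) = 1.12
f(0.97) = 0.11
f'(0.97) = -0.64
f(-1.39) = 2.15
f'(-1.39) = -0.20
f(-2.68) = 1.54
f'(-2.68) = 1.01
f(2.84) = 0.70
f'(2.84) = 1.08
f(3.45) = 1.38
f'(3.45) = 1.08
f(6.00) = 1.36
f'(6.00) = -1.08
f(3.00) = 0.88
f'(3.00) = 1.12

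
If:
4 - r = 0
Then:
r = 4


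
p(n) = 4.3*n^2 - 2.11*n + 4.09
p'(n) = 8.6*n - 2.11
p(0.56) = 4.26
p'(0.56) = 2.71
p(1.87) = 15.18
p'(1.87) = 13.97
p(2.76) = 31.02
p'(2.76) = 21.63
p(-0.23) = 4.80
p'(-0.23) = -4.09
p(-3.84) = 75.60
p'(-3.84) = -35.13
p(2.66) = 28.90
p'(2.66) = 20.77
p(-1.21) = 12.94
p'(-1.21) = -12.52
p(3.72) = 55.75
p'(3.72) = 29.88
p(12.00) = 597.97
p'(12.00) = 101.09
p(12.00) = 597.97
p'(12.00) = 101.09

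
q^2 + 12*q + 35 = (q + 5)*(q + 7)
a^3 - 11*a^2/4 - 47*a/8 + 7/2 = (a - 4)*(a - 1/2)*(a + 7/4)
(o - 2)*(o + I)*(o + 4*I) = o^3 - 2*o^2 + 5*I*o^2 - 4*o - 10*I*o + 8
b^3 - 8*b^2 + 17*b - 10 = (b - 5)*(b - 2)*(b - 1)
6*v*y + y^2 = y*(6*v + y)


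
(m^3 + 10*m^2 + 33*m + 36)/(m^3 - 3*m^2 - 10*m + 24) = (m^2 + 7*m + 12)/(m^2 - 6*m + 8)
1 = 1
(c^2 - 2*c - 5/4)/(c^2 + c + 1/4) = (2*c - 5)/(2*c + 1)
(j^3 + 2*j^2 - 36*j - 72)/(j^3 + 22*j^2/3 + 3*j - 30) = 3*(j^2 - 4*j - 12)/(3*j^2 + 4*j - 15)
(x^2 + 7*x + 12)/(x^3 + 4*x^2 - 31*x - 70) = (x^2 + 7*x + 12)/(x^3 + 4*x^2 - 31*x - 70)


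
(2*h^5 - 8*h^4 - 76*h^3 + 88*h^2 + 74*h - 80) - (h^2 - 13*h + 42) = 2*h^5 - 8*h^4 - 76*h^3 + 87*h^2 + 87*h - 122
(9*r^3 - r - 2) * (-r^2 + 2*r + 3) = -9*r^5 + 18*r^4 + 28*r^3 - 7*r - 6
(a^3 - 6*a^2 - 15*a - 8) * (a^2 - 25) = a^5 - 6*a^4 - 40*a^3 + 142*a^2 + 375*a + 200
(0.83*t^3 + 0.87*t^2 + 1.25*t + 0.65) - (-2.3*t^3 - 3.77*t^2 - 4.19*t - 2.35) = 3.13*t^3 + 4.64*t^2 + 5.44*t + 3.0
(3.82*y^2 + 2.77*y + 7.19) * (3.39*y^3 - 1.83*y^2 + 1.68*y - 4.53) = 12.9498*y^5 + 2.3997*y^4 + 25.7226*y^3 - 25.8087*y^2 - 0.468900000000001*y - 32.5707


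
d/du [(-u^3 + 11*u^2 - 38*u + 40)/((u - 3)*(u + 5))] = (-u^4 - 4*u^3 + 105*u^2 - 410*u + 490)/(u^4 + 4*u^3 - 26*u^2 - 60*u + 225)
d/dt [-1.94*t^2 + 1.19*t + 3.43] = 1.19 - 3.88*t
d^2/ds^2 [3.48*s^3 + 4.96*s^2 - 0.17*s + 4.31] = 20.88*s + 9.92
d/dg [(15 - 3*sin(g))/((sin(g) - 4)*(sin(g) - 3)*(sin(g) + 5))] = 3*(2*sin(g)^3 - 17*sin(g)^2 + 20*sin(g) + 55)*cos(g)/((sin(g) - 4)^2*(sin(g) - 3)^2*(sin(g) + 5)^2)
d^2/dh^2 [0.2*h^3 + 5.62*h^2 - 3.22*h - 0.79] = 1.2*h + 11.24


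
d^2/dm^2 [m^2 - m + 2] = 2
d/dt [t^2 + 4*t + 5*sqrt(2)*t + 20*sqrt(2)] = 2*t + 4 + 5*sqrt(2)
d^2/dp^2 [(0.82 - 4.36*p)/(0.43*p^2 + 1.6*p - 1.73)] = (-(0.86*p + 1.6)*(1.72*p + 3.2)*(4.36*p - 0.82) + (11.2488*p + 13.2468)*(0.43*p^2 + 1.6*p - 1.73))/(0.43*p^2 + 1.6*p - 1.73)^3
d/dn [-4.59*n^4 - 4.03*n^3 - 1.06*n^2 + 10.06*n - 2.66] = -18.36*n^3 - 12.09*n^2 - 2.12*n + 10.06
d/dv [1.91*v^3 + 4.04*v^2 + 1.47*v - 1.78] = 5.73*v^2 + 8.08*v + 1.47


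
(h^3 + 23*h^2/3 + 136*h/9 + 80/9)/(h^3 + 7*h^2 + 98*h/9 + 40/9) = (3*h + 4)/(3*h + 2)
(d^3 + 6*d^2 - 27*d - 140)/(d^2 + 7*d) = d - 1 - 20/d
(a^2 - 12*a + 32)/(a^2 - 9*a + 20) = (a - 8)/(a - 5)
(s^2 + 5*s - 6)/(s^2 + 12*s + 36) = (s - 1)/(s + 6)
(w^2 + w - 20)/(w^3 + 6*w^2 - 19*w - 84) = (w + 5)/(w^2 + 10*w + 21)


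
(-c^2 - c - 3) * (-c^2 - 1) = c^4 + c^3 + 4*c^2 + c + 3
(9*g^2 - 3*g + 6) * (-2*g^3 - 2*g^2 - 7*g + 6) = -18*g^5 - 12*g^4 - 69*g^3 + 63*g^2 - 60*g + 36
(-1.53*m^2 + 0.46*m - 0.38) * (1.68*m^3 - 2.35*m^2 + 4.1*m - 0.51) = -2.5704*m^5 + 4.3683*m^4 - 7.9924*m^3 + 3.5593*m^2 - 1.7926*m + 0.1938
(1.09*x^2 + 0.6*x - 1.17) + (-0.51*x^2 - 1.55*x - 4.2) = 0.58*x^2 - 0.95*x - 5.37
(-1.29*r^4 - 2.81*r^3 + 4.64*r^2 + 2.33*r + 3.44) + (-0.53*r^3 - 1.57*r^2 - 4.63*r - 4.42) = -1.29*r^4 - 3.34*r^3 + 3.07*r^2 - 2.3*r - 0.98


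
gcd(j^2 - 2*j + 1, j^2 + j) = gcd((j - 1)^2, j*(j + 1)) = 1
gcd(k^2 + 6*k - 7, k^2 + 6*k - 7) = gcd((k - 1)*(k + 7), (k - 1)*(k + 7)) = k^2 + 6*k - 7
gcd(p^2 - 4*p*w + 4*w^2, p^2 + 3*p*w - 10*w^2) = p - 2*w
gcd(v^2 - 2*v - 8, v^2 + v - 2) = v + 2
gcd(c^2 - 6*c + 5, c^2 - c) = c - 1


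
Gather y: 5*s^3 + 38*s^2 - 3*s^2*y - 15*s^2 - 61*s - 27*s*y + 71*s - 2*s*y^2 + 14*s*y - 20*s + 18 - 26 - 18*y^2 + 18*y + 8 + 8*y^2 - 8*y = 5*s^3 + 23*s^2 - 10*s + y^2*(-2*s - 10) + y*(-3*s^2 - 13*s + 10)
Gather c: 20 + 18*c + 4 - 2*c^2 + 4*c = -2*c^2 + 22*c + 24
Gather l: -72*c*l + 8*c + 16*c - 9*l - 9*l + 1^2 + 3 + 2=24*c + l*(-72*c - 18) + 6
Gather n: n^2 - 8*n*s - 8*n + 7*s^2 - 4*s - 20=n^2 + n*(-8*s - 8) + 7*s^2 - 4*s - 20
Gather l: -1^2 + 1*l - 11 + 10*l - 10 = 11*l - 22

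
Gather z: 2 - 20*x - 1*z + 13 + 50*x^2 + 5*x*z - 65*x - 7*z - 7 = 50*x^2 - 85*x + z*(5*x - 8) + 8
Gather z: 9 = 9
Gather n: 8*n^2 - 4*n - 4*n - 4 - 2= 8*n^2 - 8*n - 6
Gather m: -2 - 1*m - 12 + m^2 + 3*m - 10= m^2 + 2*m - 24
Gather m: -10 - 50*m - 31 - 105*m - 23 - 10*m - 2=-165*m - 66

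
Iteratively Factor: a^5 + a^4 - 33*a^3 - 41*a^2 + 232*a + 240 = (a + 1)*(a^4 - 33*a^2 - 8*a + 240) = (a - 5)*(a + 1)*(a^3 + 5*a^2 - 8*a - 48) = (a - 5)*(a - 3)*(a + 1)*(a^2 + 8*a + 16) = (a - 5)*(a - 3)*(a + 1)*(a + 4)*(a + 4)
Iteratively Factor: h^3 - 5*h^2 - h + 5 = (h - 1)*(h^2 - 4*h - 5) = (h - 5)*(h - 1)*(h + 1)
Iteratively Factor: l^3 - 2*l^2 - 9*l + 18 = (l - 2)*(l^2 - 9) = (l - 3)*(l - 2)*(l + 3)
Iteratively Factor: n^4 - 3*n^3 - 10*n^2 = (n)*(n^3 - 3*n^2 - 10*n) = n*(n - 5)*(n^2 + 2*n) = n*(n - 5)*(n + 2)*(n)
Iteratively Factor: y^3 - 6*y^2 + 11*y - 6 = (y - 2)*(y^2 - 4*y + 3) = (y - 2)*(y - 1)*(y - 3)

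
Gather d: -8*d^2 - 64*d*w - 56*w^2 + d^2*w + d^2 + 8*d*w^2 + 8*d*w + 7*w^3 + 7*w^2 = d^2*(w - 7) + d*(8*w^2 - 56*w) + 7*w^3 - 49*w^2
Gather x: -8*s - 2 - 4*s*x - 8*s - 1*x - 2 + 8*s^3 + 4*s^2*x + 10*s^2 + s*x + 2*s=8*s^3 + 10*s^2 - 14*s + x*(4*s^2 - 3*s - 1) - 4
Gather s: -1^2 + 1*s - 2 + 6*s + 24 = 7*s + 21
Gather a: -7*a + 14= 14 - 7*a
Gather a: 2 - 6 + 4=0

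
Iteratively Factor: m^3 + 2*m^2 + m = (m)*(m^2 + 2*m + 1) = m*(m + 1)*(m + 1)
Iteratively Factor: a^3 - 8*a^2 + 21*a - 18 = (a - 3)*(a^2 - 5*a + 6) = (a - 3)*(a - 2)*(a - 3)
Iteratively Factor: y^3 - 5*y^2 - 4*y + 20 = (y + 2)*(y^2 - 7*y + 10) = (y - 2)*(y + 2)*(y - 5)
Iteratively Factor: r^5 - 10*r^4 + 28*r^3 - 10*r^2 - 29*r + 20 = (r - 1)*(r^4 - 9*r^3 + 19*r^2 + 9*r - 20) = (r - 1)*(r + 1)*(r^3 - 10*r^2 + 29*r - 20) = (r - 4)*(r - 1)*(r + 1)*(r^2 - 6*r + 5) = (r - 5)*(r - 4)*(r - 1)*(r + 1)*(r - 1)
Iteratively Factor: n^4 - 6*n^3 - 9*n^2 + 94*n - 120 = (n - 2)*(n^3 - 4*n^2 - 17*n + 60) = (n - 2)*(n + 4)*(n^2 - 8*n + 15) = (n - 3)*(n - 2)*(n + 4)*(n - 5)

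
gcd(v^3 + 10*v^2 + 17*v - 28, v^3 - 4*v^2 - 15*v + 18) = v - 1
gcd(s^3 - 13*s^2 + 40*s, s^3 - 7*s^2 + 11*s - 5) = s - 5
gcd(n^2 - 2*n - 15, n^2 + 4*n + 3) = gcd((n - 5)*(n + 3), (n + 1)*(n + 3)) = n + 3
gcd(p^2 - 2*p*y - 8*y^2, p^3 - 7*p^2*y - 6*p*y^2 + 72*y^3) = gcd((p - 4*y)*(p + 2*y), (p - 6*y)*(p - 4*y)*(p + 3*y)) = -p + 4*y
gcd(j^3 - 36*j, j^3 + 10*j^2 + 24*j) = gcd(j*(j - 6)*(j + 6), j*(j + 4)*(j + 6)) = j^2 + 6*j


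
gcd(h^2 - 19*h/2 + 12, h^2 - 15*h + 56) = h - 8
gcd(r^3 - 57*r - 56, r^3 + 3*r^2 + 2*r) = r + 1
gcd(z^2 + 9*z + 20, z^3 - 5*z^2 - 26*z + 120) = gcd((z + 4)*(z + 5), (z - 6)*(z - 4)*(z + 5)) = z + 5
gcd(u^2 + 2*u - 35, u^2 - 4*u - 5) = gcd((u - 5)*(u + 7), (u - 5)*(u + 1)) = u - 5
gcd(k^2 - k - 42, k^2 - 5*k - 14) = k - 7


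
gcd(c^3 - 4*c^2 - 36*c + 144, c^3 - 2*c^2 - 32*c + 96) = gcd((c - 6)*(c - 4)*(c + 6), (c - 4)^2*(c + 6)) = c^2 + 2*c - 24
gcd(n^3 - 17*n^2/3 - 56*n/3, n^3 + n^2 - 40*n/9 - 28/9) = n + 7/3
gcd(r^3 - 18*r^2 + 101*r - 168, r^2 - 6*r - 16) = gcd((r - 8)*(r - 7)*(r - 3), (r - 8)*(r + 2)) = r - 8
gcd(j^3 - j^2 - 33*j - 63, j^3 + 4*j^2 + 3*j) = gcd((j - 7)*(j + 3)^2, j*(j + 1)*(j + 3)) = j + 3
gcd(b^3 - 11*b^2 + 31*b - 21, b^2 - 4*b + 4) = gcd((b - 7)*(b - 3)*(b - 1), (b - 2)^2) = 1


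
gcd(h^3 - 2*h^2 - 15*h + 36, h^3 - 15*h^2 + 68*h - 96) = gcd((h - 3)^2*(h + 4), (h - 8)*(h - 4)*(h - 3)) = h - 3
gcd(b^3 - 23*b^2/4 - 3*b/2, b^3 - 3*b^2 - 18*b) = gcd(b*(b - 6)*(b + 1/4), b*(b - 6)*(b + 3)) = b^2 - 6*b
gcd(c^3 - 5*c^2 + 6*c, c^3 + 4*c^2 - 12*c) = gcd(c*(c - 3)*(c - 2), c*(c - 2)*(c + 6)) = c^2 - 2*c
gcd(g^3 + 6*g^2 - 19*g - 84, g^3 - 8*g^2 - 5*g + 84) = g^2 - g - 12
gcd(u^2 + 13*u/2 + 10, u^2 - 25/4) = u + 5/2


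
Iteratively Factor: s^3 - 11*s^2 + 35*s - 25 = (s - 5)*(s^2 - 6*s + 5) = (s - 5)*(s - 1)*(s - 5)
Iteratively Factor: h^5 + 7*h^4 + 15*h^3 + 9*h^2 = (h)*(h^4 + 7*h^3 + 15*h^2 + 9*h) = h^2*(h^3 + 7*h^2 + 15*h + 9) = h^2*(h + 3)*(h^2 + 4*h + 3) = h^2*(h + 3)^2*(h + 1)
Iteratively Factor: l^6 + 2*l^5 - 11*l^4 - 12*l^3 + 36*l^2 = (l + 3)*(l^5 - l^4 - 8*l^3 + 12*l^2) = l*(l + 3)*(l^4 - l^3 - 8*l^2 + 12*l) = l^2*(l + 3)*(l^3 - l^2 - 8*l + 12) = l^2*(l - 2)*(l + 3)*(l^2 + l - 6) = l^2*(l - 2)*(l + 3)^2*(l - 2)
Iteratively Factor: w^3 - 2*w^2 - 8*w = (w - 4)*(w^2 + 2*w) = w*(w - 4)*(w + 2)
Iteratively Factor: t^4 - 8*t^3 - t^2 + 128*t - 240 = (t + 4)*(t^3 - 12*t^2 + 47*t - 60) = (t - 3)*(t + 4)*(t^2 - 9*t + 20) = (t - 5)*(t - 3)*(t + 4)*(t - 4)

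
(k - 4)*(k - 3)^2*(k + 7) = k^4 - 3*k^3 - 37*k^2 + 195*k - 252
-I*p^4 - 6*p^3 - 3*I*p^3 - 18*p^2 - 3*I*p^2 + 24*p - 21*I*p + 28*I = (p + 4)*(p - 7*I)*(p + I)*(-I*p + I)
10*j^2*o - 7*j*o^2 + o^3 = o*(-5*j + o)*(-2*j + o)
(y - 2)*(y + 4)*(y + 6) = y^3 + 8*y^2 + 4*y - 48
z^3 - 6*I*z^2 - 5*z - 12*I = (z - 4*I)*(z - 3*I)*(z + I)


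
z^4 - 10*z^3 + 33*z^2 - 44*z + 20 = (z - 5)*(z - 2)^2*(z - 1)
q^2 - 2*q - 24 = (q - 6)*(q + 4)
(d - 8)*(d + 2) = d^2 - 6*d - 16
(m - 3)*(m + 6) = m^2 + 3*m - 18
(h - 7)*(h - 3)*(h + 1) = h^3 - 9*h^2 + 11*h + 21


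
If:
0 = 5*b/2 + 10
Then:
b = -4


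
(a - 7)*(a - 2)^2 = a^3 - 11*a^2 + 32*a - 28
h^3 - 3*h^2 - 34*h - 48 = (h - 8)*(h + 2)*(h + 3)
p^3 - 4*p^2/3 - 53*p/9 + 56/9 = (p - 8/3)*(p - 1)*(p + 7/3)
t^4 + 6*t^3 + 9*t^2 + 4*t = t*(t + 1)^2*(t + 4)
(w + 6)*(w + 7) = w^2 + 13*w + 42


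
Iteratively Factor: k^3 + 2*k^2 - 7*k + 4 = (k - 1)*(k^2 + 3*k - 4) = (k - 1)*(k + 4)*(k - 1)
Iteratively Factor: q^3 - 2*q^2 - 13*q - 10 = (q + 1)*(q^2 - 3*q - 10) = (q + 1)*(q + 2)*(q - 5)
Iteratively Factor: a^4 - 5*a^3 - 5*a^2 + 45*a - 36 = (a - 4)*(a^3 - a^2 - 9*a + 9) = (a - 4)*(a - 3)*(a^2 + 2*a - 3) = (a - 4)*(a - 3)*(a - 1)*(a + 3)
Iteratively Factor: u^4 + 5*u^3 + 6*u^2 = (u)*(u^3 + 5*u^2 + 6*u) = u*(u + 3)*(u^2 + 2*u) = u*(u + 2)*(u + 3)*(u)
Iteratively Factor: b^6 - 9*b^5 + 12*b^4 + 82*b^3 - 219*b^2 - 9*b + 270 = (b - 3)*(b^5 - 6*b^4 - 6*b^3 + 64*b^2 - 27*b - 90) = (b - 3)*(b - 2)*(b^4 - 4*b^3 - 14*b^2 + 36*b + 45) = (b - 3)^2*(b - 2)*(b^3 - b^2 - 17*b - 15) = (b - 3)^2*(b - 2)*(b + 3)*(b^2 - 4*b - 5) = (b - 3)^2*(b - 2)*(b + 1)*(b + 3)*(b - 5)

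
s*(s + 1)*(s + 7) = s^3 + 8*s^2 + 7*s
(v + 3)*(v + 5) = v^2 + 8*v + 15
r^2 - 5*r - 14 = (r - 7)*(r + 2)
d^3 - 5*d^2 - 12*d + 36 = (d - 6)*(d - 2)*(d + 3)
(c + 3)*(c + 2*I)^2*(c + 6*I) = c^4 + 3*c^3 + 10*I*c^3 - 28*c^2 + 30*I*c^2 - 84*c - 24*I*c - 72*I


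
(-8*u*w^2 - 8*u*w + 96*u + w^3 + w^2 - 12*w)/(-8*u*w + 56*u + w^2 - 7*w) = (w^2 + w - 12)/(w - 7)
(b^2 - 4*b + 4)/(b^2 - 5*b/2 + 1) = 2*(b - 2)/(2*b - 1)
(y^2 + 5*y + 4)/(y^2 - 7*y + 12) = (y^2 + 5*y + 4)/(y^2 - 7*y + 12)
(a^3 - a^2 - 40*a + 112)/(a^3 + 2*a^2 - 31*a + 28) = (a - 4)/(a - 1)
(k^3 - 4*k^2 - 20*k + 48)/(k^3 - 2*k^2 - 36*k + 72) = (k + 4)/(k + 6)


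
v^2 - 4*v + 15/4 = (v - 5/2)*(v - 3/2)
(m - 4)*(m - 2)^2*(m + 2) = m^4 - 6*m^3 + 4*m^2 + 24*m - 32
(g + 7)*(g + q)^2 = g^3 + 2*g^2*q + 7*g^2 + g*q^2 + 14*g*q + 7*q^2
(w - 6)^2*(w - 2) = w^3 - 14*w^2 + 60*w - 72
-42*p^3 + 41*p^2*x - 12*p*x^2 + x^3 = (-7*p + x)*(-3*p + x)*(-2*p + x)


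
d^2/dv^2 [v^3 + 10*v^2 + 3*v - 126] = 6*v + 20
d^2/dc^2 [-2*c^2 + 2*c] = -4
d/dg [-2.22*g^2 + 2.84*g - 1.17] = 2.84 - 4.44*g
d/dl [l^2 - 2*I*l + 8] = 2*l - 2*I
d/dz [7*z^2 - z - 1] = 14*z - 1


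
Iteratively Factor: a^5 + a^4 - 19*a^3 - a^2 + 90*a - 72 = (a + 4)*(a^4 - 3*a^3 - 7*a^2 + 27*a - 18) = (a - 3)*(a + 4)*(a^3 - 7*a + 6) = (a - 3)*(a - 2)*(a + 4)*(a^2 + 2*a - 3) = (a - 3)*(a - 2)*(a - 1)*(a + 4)*(a + 3)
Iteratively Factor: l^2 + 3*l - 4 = (l + 4)*(l - 1)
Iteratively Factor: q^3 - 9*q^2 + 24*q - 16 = (q - 4)*(q^2 - 5*q + 4) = (q - 4)^2*(q - 1)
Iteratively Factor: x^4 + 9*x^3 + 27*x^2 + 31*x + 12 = (x + 1)*(x^3 + 8*x^2 + 19*x + 12) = (x + 1)*(x + 4)*(x^2 + 4*x + 3) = (x + 1)*(x + 3)*(x + 4)*(x + 1)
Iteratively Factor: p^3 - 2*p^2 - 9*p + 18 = (p - 3)*(p^2 + p - 6) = (p - 3)*(p - 2)*(p + 3)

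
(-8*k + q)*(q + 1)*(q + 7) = -8*k*q^2 - 64*k*q - 56*k + q^3 + 8*q^2 + 7*q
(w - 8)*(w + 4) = w^2 - 4*w - 32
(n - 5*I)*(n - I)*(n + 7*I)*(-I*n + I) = -I*n^4 + n^3 + I*n^3 - n^2 - 37*I*n^2 - 35*n + 37*I*n + 35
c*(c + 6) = c^2 + 6*c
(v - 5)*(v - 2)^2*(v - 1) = v^4 - 10*v^3 + 33*v^2 - 44*v + 20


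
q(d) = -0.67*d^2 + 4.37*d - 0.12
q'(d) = 4.37 - 1.34*d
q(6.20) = 1.22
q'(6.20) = -3.94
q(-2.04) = -11.82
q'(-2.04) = 7.10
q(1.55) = 5.04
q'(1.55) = 2.29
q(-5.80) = -48.00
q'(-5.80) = 12.14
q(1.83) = 5.63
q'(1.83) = 1.92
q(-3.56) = -24.17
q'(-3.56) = 9.14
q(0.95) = 3.43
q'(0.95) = 3.10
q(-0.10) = -0.56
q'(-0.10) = 4.50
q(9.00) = -15.06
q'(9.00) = -7.69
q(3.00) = 6.96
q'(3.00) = 0.35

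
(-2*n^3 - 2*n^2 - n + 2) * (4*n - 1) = -8*n^4 - 6*n^3 - 2*n^2 + 9*n - 2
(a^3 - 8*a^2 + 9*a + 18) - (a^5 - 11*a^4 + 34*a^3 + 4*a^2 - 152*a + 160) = -a^5 + 11*a^4 - 33*a^3 - 12*a^2 + 161*a - 142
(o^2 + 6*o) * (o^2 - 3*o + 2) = o^4 + 3*o^3 - 16*o^2 + 12*o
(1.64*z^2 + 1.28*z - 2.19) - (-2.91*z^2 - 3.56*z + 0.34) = 4.55*z^2 + 4.84*z - 2.53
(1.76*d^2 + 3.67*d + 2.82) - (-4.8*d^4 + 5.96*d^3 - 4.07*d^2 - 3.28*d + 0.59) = 4.8*d^4 - 5.96*d^3 + 5.83*d^2 + 6.95*d + 2.23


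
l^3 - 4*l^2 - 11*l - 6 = (l - 6)*(l + 1)^2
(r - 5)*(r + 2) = r^2 - 3*r - 10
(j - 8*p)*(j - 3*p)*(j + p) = j^3 - 10*j^2*p + 13*j*p^2 + 24*p^3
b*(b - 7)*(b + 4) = b^3 - 3*b^2 - 28*b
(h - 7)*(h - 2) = h^2 - 9*h + 14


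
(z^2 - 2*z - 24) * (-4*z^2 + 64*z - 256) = -4*z^4 + 72*z^3 - 288*z^2 - 1024*z + 6144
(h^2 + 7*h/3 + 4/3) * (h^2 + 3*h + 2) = h^4 + 16*h^3/3 + 31*h^2/3 + 26*h/3 + 8/3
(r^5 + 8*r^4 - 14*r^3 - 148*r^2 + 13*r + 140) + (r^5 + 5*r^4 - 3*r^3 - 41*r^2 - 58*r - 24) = 2*r^5 + 13*r^4 - 17*r^3 - 189*r^2 - 45*r + 116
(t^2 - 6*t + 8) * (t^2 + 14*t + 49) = t^4 + 8*t^3 - 27*t^2 - 182*t + 392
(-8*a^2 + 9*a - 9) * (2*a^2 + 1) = -16*a^4 + 18*a^3 - 26*a^2 + 9*a - 9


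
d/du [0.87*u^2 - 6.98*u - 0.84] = 1.74*u - 6.98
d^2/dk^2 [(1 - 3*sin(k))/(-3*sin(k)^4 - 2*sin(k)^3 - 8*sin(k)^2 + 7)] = (-243*sin(k)^9 - 54*sin(k)^8 + 270*sin(k)^7 + 288*sin(k)^6 - 1078*sin(k)^5 - 146*sin(k)^4 + 506*sin(k)^3 + 92*sin(k)^2 + 777*sin(k) - 112)/(3*sin(k)^4 + 2*sin(k)^3 + 8*sin(k)^2 - 7)^3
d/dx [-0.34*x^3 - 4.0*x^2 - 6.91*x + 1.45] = -1.02*x^2 - 8.0*x - 6.91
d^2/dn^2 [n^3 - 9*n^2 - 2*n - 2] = 6*n - 18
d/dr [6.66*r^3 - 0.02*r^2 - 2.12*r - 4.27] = 19.98*r^2 - 0.04*r - 2.12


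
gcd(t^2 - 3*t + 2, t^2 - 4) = t - 2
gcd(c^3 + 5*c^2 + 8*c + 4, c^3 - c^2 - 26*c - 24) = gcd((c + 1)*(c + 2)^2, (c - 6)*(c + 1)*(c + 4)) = c + 1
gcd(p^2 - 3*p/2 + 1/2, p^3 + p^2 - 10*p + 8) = p - 1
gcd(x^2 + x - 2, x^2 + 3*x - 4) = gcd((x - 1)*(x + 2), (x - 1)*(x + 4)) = x - 1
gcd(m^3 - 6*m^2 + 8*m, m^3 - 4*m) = m^2 - 2*m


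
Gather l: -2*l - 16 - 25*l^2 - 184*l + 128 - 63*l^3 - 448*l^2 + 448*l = -63*l^3 - 473*l^2 + 262*l + 112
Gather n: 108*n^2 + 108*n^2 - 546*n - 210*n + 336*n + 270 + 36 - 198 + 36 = 216*n^2 - 420*n + 144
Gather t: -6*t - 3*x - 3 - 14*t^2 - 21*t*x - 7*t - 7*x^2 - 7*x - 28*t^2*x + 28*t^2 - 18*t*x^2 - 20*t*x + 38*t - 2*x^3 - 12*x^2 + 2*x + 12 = t^2*(14 - 28*x) + t*(-18*x^2 - 41*x + 25) - 2*x^3 - 19*x^2 - 8*x + 9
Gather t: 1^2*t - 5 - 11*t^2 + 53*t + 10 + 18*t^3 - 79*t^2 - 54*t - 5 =18*t^3 - 90*t^2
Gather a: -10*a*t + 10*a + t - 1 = a*(10 - 10*t) + t - 1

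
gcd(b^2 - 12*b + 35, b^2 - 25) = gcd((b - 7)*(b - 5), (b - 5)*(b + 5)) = b - 5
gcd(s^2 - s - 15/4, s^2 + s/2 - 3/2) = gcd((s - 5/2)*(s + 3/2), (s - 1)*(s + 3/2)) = s + 3/2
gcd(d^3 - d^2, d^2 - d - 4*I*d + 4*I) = d - 1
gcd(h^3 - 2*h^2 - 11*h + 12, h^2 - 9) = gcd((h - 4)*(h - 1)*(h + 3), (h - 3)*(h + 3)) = h + 3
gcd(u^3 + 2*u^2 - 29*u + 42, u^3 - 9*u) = u - 3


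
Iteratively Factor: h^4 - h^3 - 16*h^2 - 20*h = (h)*(h^3 - h^2 - 16*h - 20) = h*(h + 2)*(h^2 - 3*h - 10) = h*(h - 5)*(h + 2)*(h + 2)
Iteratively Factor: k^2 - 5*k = (k - 5)*(k)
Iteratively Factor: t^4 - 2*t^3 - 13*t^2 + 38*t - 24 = (t + 4)*(t^3 - 6*t^2 + 11*t - 6) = (t - 2)*(t + 4)*(t^2 - 4*t + 3) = (t - 2)*(t - 1)*(t + 4)*(t - 3)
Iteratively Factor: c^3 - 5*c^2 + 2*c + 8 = (c + 1)*(c^2 - 6*c + 8) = (c - 2)*(c + 1)*(c - 4)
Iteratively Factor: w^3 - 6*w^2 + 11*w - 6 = (w - 3)*(w^2 - 3*w + 2) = (w - 3)*(w - 1)*(w - 2)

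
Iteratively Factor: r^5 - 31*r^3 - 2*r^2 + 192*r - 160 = (r - 5)*(r^4 + 5*r^3 - 6*r^2 - 32*r + 32) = (r - 5)*(r + 4)*(r^3 + r^2 - 10*r + 8) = (r - 5)*(r - 1)*(r + 4)*(r^2 + 2*r - 8) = (r - 5)*(r - 2)*(r - 1)*(r + 4)*(r + 4)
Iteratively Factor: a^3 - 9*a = (a + 3)*(a^2 - 3*a) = a*(a + 3)*(a - 3)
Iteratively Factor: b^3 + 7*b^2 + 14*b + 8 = (b + 1)*(b^2 + 6*b + 8) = (b + 1)*(b + 4)*(b + 2)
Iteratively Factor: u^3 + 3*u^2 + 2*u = (u + 1)*(u^2 + 2*u) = (u + 1)*(u + 2)*(u)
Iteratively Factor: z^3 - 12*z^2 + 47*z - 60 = (z - 5)*(z^2 - 7*z + 12) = (z - 5)*(z - 3)*(z - 4)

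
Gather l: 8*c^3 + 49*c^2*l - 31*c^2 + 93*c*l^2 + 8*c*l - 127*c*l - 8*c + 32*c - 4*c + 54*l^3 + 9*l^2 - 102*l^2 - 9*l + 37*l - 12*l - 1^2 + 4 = 8*c^3 - 31*c^2 + 20*c + 54*l^3 + l^2*(93*c - 93) + l*(49*c^2 - 119*c + 16) + 3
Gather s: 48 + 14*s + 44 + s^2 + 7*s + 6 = s^2 + 21*s + 98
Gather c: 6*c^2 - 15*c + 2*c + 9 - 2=6*c^2 - 13*c + 7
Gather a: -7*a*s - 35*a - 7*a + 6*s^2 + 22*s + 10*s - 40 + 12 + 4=a*(-7*s - 42) + 6*s^2 + 32*s - 24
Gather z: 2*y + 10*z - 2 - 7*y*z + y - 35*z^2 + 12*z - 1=3*y - 35*z^2 + z*(22 - 7*y) - 3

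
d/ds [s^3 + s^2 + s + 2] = 3*s^2 + 2*s + 1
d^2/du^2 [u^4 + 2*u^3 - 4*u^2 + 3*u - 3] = 12*u^2 + 12*u - 8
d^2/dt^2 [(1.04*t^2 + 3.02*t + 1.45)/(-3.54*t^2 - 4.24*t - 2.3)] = (-44.470896*t^3 - 58.2188400000001*t^2 + 16.94952*t + 19.37564)/(44.361864*t^6 + 159.401952*t^5 + 277.390152*t^4 + 283.357504*t^3 + 180.22524*t^2 + 67.2888*t + 12.167)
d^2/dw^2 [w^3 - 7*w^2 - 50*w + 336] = 6*w - 14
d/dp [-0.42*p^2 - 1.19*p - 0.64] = -0.84*p - 1.19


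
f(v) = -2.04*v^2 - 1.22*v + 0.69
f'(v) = -4.08*v - 1.22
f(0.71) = -1.20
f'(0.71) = -4.12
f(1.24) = -3.96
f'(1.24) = -6.28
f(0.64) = -0.93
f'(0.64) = -3.83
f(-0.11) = 0.80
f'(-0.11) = -0.77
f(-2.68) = -10.69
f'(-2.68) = 9.71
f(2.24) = -12.28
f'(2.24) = -10.36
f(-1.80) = -3.72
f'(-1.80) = 6.12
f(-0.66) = 0.61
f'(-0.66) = 1.47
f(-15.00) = -440.01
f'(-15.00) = 59.98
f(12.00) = -307.71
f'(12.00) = -50.18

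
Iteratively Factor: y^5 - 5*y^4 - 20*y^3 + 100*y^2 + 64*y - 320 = (y - 4)*(y^4 - y^3 - 24*y^2 + 4*y + 80) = (y - 4)*(y - 2)*(y^3 + y^2 - 22*y - 40) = (y - 4)*(y - 2)*(y + 2)*(y^2 - y - 20) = (y - 5)*(y - 4)*(y - 2)*(y + 2)*(y + 4)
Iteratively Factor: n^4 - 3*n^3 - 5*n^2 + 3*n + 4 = (n + 1)*(n^3 - 4*n^2 - n + 4) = (n - 4)*(n + 1)*(n^2 - 1) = (n - 4)*(n + 1)^2*(n - 1)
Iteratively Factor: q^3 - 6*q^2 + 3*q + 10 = (q - 2)*(q^2 - 4*q - 5) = (q - 2)*(q + 1)*(q - 5)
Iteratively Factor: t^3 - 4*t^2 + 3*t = (t)*(t^2 - 4*t + 3) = t*(t - 1)*(t - 3)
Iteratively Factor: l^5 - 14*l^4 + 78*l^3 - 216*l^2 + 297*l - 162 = (l - 3)*(l^4 - 11*l^3 + 45*l^2 - 81*l + 54) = (l - 3)^2*(l^3 - 8*l^2 + 21*l - 18) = (l - 3)^3*(l^2 - 5*l + 6) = (l - 3)^3*(l - 2)*(l - 3)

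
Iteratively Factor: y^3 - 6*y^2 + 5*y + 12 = (y - 3)*(y^2 - 3*y - 4) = (y - 3)*(y + 1)*(y - 4)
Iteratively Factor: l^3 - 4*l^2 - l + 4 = (l - 4)*(l^2 - 1) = (l - 4)*(l + 1)*(l - 1)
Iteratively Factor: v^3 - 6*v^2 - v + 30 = (v - 3)*(v^2 - 3*v - 10) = (v - 5)*(v - 3)*(v + 2)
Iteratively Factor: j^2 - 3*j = (j)*(j - 3)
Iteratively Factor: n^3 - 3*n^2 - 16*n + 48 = (n - 3)*(n^2 - 16) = (n - 4)*(n - 3)*(n + 4)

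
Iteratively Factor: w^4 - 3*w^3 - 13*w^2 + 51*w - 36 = (w + 4)*(w^3 - 7*w^2 + 15*w - 9) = (w - 3)*(w + 4)*(w^2 - 4*w + 3) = (w - 3)*(w - 1)*(w + 4)*(w - 3)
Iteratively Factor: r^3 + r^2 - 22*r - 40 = (r - 5)*(r^2 + 6*r + 8) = (r - 5)*(r + 2)*(r + 4)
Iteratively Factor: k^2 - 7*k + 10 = (k - 2)*(k - 5)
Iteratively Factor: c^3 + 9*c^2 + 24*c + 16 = (c + 4)*(c^2 + 5*c + 4) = (c + 4)^2*(c + 1)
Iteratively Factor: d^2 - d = (d)*(d - 1)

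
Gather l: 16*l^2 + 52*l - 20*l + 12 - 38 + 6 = 16*l^2 + 32*l - 20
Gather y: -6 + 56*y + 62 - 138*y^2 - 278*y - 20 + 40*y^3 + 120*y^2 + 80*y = 40*y^3 - 18*y^2 - 142*y + 36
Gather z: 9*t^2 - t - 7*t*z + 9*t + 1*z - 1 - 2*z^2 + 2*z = 9*t^2 + 8*t - 2*z^2 + z*(3 - 7*t) - 1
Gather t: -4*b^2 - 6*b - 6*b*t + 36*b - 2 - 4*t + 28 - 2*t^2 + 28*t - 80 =-4*b^2 + 30*b - 2*t^2 + t*(24 - 6*b) - 54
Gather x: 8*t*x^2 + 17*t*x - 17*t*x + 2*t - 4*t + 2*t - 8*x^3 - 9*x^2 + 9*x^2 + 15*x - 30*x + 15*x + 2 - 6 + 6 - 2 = 8*t*x^2 - 8*x^3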